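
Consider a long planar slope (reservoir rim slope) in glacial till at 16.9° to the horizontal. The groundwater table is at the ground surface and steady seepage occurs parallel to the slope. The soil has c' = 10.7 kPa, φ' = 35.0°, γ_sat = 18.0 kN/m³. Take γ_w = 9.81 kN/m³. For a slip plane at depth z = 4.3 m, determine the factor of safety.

With seepage parallel to the slope and the water table at the surface, the effective normal stress on the slip plane uses the buoyant unit weight γ' = γ_sat − γ_w while the driving shear stress uses γ_sat:
FS = [c' + γ' z cos²β tanφ'] / [γ_sat z sinβ cosβ]
γ' = 18.0 − 9.81 = 8.19 kN/m³
Numerator = 10.7 + 8.19·4.3·cos²16.9°·tan35.0° = 10.7 + 8.19·4.3·0.9155·0.7002 = 33.275 kPa
Denominator = 18.0·4.3·sin16.9°·cos16.9° = 18.0·4.3·0.2907·0.9568 = 21.529 kPa
FS = 33.275 / 21.529 = 1.546

FS = 1.55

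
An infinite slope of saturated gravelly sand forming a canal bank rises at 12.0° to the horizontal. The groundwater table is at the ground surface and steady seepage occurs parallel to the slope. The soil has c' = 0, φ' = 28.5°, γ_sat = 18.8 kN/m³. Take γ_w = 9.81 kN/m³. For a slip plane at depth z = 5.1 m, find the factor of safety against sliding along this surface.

With seepage parallel to the slope and the water table at the surface, the effective normal stress on the slip plane uses the buoyant unit weight γ' = γ_sat − γ_w while the driving shear stress uses γ_sat:
FS = [c' + γ' z cos²β tanφ'] / [γ_sat z sinβ cosβ]
(For c' = 0 this reduces to FS = (γ'/γ_sat)·tanφ'/tanβ.)
γ' = 18.8 − 9.81 = 8.99 kN/m³
Numerator = 0.0 + 8.99·5.1·cos²12.0°·tan28.5° = 0.0 + 8.99·5.1·0.9568·0.5430 = 23.818 kPa
Denominator = 18.8·5.1·sin12.0°·cos12.0° = 18.8·5.1·0.2079·0.9781 = 19.499 kPa
FS = 23.818 / 19.499 = 1.221

FS = 1.22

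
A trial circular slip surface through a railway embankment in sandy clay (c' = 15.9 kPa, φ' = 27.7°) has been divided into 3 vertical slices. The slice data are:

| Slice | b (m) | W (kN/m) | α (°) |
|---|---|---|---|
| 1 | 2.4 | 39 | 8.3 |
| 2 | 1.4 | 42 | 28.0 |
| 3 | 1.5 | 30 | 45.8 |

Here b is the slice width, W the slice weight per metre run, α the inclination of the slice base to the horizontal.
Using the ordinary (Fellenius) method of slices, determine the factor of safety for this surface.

Ordinary method of slices: FS = Σ[c'·Δl_i + (W_i cosα_i)·tanφ'] / Σ W_i sinα_i, with Δl_i = b_i / cosα_i.
Slice 1: Δl = 2.4/cos8.3° = 2.425 m; N'_1 = 39·cos8.3° = 38.6; c'Δl = 38.56; W sinα = 5.6
Slice 2: Δl = 1.4/cos28.0° = 1.586 m; N'_2 = 42·cos28.0° = 37.1; c'Δl = 25.21; W sinα = 19.7
Slice 3: Δl = 1.5/cos45.8° = 2.152 m; N'_3 = 30·cos45.8° = 20.9; c'Δl = 34.21; W sinα = 21.5
Σc'Δl = 98.0 kN/m; ΣN' = 96.6 kN/m; ΣW sinα = 46.9 kN/m
Resisting = 98.0 + 96.6·tan27.7° = 98.0 + 50.7 = 148.7 kN/m
FS = 148.7 / 46.9 = 3.174

FS = 3.17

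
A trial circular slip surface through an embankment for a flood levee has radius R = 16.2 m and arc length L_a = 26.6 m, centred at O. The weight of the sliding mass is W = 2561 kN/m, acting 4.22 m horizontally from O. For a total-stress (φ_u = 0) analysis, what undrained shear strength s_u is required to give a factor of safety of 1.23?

s_u = 30.8 kPa

FS = s_u·L_a·R / (W·d), so s_u = FS·W·d / (L_a·R).
s_u = 1.23·2561·4.22 / (26.60·16.2) = 13293.1 / 430.92 = 30.85 kPa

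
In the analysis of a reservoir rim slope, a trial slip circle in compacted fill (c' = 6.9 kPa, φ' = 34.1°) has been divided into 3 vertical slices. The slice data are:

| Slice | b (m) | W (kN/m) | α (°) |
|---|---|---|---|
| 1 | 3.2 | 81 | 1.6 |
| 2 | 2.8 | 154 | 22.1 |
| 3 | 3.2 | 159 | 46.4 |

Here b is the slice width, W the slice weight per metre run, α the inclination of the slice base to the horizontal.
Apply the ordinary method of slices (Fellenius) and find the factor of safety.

Ordinary method of slices: FS = Σ[c'·Δl_i + (W_i cosα_i)·tanφ'] / Σ W_i sinα_i, with Δl_i = b_i / cosα_i.
Slice 1: Δl = 3.2/cos1.6° = 3.201 m; N'_1 = 81·cos1.6° = 81.0; c'Δl = 22.09; W sinα = 2.3
Slice 2: Δl = 2.8/cos22.1° = 3.022 m; N'_2 = 154·cos22.1° = 142.7; c'Δl = 20.85; W sinα = 57.9
Slice 3: Δl = 3.2/cos46.4° = 4.640 m; N'_3 = 159·cos46.4° = 109.6; c'Δl = 32.02; W sinα = 115.1
Σc'Δl = 75.0 kN/m; ΣN' = 333.3 kN/m; ΣW sinα = 175.3 kN/m
Resisting = 75.0 + 333.3·tan34.1° = 75.0 + 225.7 = 300.6 kN/m
FS = 300.6 / 175.3 = 1.714

FS = 1.71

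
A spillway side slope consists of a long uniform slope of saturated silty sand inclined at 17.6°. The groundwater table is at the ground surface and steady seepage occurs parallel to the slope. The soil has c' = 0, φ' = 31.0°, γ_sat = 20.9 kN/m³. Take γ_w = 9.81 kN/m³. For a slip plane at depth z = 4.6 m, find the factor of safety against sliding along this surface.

With seepage parallel to the slope and the water table at the surface, the effective normal stress on the slip plane uses the buoyant unit weight γ' = γ_sat − γ_w while the driving shear stress uses γ_sat:
FS = [c' + γ' z cos²β tanφ'] / [γ_sat z sinβ cosβ]
(For c' = 0 this reduces to FS = (γ'/γ_sat)·tanφ'/tanβ.)
γ' = 20.9 − 9.81 = 11.09 kN/m³
Numerator = 0.0 + 11.09·4.6·cos²17.6°·tan31.0° = 0.0 + 11.09·4.6·0.9086·0.6009 = 27.850 kPa
Denominator = 20.9·4.6·sin17.6°·cos17.6° = 20.9·4.6·0.3024·0.9532 = 27.709 kPa
FS = 27.850 / 27.709 = 1.005

FS = 1.01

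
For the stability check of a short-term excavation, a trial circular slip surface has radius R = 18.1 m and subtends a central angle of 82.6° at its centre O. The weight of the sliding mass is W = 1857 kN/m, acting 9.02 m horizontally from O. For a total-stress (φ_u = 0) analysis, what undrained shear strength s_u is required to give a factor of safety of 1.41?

s_u = 50.0 kPa

FS = s_u·L_a·R / (W·d), so s_u = FS·W·d / (L_a·R).
Arc length L_a = R·θ = 18.1·(82.6°·π/180) = 18.1·1.4416 = 26.09 m
s_u = 1.41·1857·9.02 / (26.09·18.1) = 23617.7 / 472.30 = 50.01 kPa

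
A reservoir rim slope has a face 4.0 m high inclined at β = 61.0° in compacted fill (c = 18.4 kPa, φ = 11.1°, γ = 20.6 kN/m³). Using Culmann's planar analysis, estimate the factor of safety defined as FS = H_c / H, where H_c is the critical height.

FS = 2.15

H_c = (4c/γ) · sinβ cosφ / [1 − cos(β − φ)]
    = (4·18.4/20.6) · sin61.0°·cos11.1° / [1 − cos49.9°]
    = 3.573 · 0.8583 / 0.3559 = 8.62 m
FS = H_c / H = 8.62 / 4.0 = 2.154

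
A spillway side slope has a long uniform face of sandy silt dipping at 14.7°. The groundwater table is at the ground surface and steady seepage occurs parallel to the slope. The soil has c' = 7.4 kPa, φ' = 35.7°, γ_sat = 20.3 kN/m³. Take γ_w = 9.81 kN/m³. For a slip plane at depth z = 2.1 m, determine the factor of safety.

With seepage parallel to the slope and the water table at the surface, the effective normal stress on the slip plane uses the buoyant unit weight γ' = γ_sat − γ_w while the driving shear stress uses γ_sat:
FS = [c' + γ' z cos²β tanφ'] / [γ_sat z sinβ cosβ]
γ' = 20.3 − 9.81 = 10.49 kN/m³
Numerator = 7.4 + 10.49·2.1·cos²14.7°·tan35.7° = 7.4 + 10.49·2.1·0.9356·0.7186 = 22.210 kPa
Denominator = 20.3·2.1·sin14.7°·cos14.7° = 20.3·2.1·0.2538·0.9673 = 10.464 kPa
FS = 22.210 / 10.464 = 2.123

FS = 2.12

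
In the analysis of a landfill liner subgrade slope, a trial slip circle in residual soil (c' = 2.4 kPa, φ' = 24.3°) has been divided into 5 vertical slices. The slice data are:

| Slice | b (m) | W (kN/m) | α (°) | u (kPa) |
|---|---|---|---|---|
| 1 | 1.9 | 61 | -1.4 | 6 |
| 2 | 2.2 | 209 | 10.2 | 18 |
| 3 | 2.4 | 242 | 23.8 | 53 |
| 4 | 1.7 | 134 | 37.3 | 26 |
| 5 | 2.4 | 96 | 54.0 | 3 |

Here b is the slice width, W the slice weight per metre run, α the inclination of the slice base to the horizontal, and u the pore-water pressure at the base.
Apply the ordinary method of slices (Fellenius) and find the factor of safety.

FS = 0.71

Ordinary method of slices: FS = Σ[c'·Δl_i + (W_i cosα_i − u_i·Δl_i)·tanφ'] / Σ W_i sinα_i, with Δl_i = b_i / cosα_i.
Slice 1: Δl = 1.9/cos(-1.4°) = 1.901 m; N'_1 = 61·cos(-1.4°) − 6·1.901 = 49.6; c'Δl = 4.56; W sinα = -1.5
Slice 2: Δl = 2.2/cos10.2° = 2.235 m; N'_2 = 209·cos10.2° − 18·2.235 = 165.5; c'Δl = 5.36; W sinα = 37.0
Slice 3: Δl = 2.4/cos23.8° = 2.623 m; N'_3 = 242·cos23.8° − 53·2.623 = 82.4; c'Δl = 6.30; W sinα = 97.7
Slice 4: Δl = 1.7/cos37.3° = 2.137 m; N'_4 = 134·cos37.3° − 26·2.137 = 51.0; c'Δl = 5.13; W sinα = 81.2
Slice 5: Δl = 2.4/cos54.0° = 4.083 m; N'_5 = 96·cos54.0° − 3·4.083 = 44.2; c'Δl = 9.80; W sinα = 77.7
Σc'Δl = 31.2 kN/m; ΣN' = 392.6 kN/m; ΣW sinα = 292.0 kN/m
Resisting = 31.2 + 392.6·tan24.3° = 31.2 + 177.3 = 208.4 kN/m
FS = 208.4 / 292.0 = 0.714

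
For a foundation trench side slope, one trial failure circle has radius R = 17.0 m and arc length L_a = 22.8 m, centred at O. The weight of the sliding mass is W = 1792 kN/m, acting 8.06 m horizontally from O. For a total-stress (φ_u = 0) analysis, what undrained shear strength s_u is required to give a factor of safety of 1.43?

s_u = 53.3 kPa

FS = s_u·L_a·R / (W·d), so s_u = FS·W·d / (L_a·R).
s_u = 1.43·1792·8.06 / (22.80·17.0) = 20654.2 / 387.60 = 53.29 kPa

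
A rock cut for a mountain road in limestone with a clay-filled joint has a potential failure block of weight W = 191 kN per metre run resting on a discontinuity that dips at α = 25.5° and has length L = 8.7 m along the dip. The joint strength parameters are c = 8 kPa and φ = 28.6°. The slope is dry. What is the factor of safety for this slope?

Resolving the block weight along and normal to the plane and applying the Mohr–Coulomb strength on the joint:
N' = W cosα = 191·cos25.5° = 172.4 kN/m
Driving force T = W sinα = 191·sin25.5° = 82.2 kN/m
Resisting force R = c·L + N'·tanφ = 8·8.7 + 172.4·tan28.6° = 69.6 + 94.0 = 163.6 kN/m
FS = R / T = 163.6 / 82.2 = 1.990

FS = 1.99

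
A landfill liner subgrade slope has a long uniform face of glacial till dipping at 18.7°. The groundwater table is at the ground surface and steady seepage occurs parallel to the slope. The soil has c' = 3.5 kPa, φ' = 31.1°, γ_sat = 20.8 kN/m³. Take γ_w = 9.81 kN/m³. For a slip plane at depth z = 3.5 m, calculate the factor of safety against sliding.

With seepage parallel to the slope and the water table at the surface, the effective normal stress on the slip plane uses the buoyant unit weight γ' = γ_sat − γ_w while the driving shear stress uses γ_sat:
FS = [c' + γ' z cos²β tanφ'] / [γ_sat z sinβ cosβ]
γ' = 20.8 − 9.81 = 10.99 kN/m³
Numerator = 3.5 + 10.99·3.5·cos²18.7°·tan31.1° = 3.5 + 10.99·3.5·0.8972·0.6032 = 24.318 kPa
Denominator = 20.8·3.5·sin18.7°·cos18.7° = 20.8·3.5·0.3206·0.9472 = 22.108 kPa
FS = 24.318 / 22.108 = 1.100

FS = 1.10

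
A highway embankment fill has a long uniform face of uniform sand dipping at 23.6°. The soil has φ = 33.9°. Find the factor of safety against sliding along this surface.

FS = 1.54

For a dry cohesionless infinite slope the factor of safety is FS = tanφ / tanβ.
FS = tan33.9° / tan23.6° = 0.6720 / 0.4369 = 1.538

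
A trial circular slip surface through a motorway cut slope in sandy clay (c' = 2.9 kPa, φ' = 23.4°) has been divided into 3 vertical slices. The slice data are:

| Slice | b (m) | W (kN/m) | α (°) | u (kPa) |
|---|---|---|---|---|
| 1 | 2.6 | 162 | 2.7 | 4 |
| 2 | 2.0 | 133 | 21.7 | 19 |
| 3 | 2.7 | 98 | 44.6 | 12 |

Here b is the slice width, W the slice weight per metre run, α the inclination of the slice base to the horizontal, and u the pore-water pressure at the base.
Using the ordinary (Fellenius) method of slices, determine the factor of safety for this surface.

FS = 1.09

Ordinary method of slices: FS = Σ[c'·Δl_i + (W_i cosα_i − u_i·Δl_i)·tanφ'] / Σ W_i sinα_i, with Δl_i = b_i / cosα_i.
Slice 1: Δl = 2.6/cos2.7° = 2.603 m; N'_1 = 162·cos2.7° − 4·2.603 = 151.4; c'Δl = 7.55; W sinα = 7.6
Slice 2: Δl = 2.0/cos21.7° = 2.153 m; N'_2 = 133·cos21.7° − 19·2.153 = 82.7; c'Δl = 6.24; W sinα = 49.2
Slice 3: Δl = 2.7/cos44.6° = 3.792 m; N'_3 = 98·cos44.6° − 12·3.792 = 24.3; c'Δl = 11.00; W sinα = 68.8
Σc'Δl = 24.8 kN/m; ΣN' = 258.4 kN/m; ΣW sinα = 125.6 kN/m
Resisting = 24.8 + 258.4·tan23.4° = 24.8 + 111.8 = 136.6 kN/m
FS = 136.6 / 125.6 = 1.087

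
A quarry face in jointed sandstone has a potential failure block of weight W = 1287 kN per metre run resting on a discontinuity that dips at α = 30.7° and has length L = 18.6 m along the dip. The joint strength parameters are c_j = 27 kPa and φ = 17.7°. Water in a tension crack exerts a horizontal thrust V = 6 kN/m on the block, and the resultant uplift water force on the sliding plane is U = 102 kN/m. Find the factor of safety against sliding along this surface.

FS = 1.24

Resolving the block weight along and normal to the plane and applying the Mohr–Coulomb strength on the joint:
N' = W cosα − U − V sinα = 1287·cos30.7° − 102 − 6·sin30.7° = 1001.6 kN/m
Driving force T = W sinα + V cosα = 1287·sin30.7° + 6·cos30.7° = 662.2 kN/m
Resisting force R = c_j·L + N'·tanφ = 27·18.6 + 1001.6·tan17.7° = 502.2 + 319.6 = 821.8 kN/m
FS = R / T = 821.8 / 662.2 = 1.241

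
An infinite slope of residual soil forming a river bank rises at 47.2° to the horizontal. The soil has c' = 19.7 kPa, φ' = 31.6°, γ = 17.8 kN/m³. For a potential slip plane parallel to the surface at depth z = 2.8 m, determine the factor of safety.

FS = 1.36

For an infinite slope with a slip plane parallel to the surface (no pore pressure): FS = [c' + γz cos²β tanφ'] / [γz sinβ cosβ].
γz = 17.8·2.8 = 49.84 kN/m²
Numerator = 19.7 + 49.84·cos²47.2°·tan31.6° = 19.7 + 49.84·0.4616·0.6152 = 33.855 kPa
Denominator = 49.84·sin47.2°·cos47.2° = 49.84·0.7337·0.6794 = 24.847 kPa
FS = 33.855 / 24.847 = 1.363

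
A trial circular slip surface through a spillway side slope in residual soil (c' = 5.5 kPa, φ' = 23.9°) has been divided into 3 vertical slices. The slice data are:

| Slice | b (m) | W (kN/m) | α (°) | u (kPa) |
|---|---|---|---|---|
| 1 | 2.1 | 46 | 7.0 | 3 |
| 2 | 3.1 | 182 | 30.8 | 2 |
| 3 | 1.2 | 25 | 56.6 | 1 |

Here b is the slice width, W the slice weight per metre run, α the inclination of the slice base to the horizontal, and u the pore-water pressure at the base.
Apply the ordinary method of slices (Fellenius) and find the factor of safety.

Ordinary method of slices: FS = Σ[c'·Δl_i + (W_i cosα_i − u_i·Δl_i)·tanφ'] / Σ W_i sinα_i, with Δl_i = b_i / cosα_i.
Slice 1: Δl = 2.1/cos7.0° = 2.116 m; N'_1 = 46·cos7.0° − 3·2.116 = 39.3; c'Δl = 11.64; W sinα = 5.6
Slice 2: Δl = 3.1/cos30.8° = 3.609 m; N'_2 = 182·cos30.8° − 2·3.609 = 149.1; c'Δl = 19.85; W sinα = 93.2
Slice 3: Δl = 1.2/cos56.6° = 2.180 m; N'_3 = 25·cos56.6° − 1·2.180 = 11.6; c'Δl = 11.99; W sinα = 20.9
Σc'Δl = 43.5 kN/m; ΣN' = 200.0 kN/m; ΣW sinα = 119.7 kN/m
Resisting = 43.5 + 200.0·tan23.9° = 43.5 + 88.6 = 132.1 kN/m
FS = 132.1 / 119.7 = 1.104

FS = 1.10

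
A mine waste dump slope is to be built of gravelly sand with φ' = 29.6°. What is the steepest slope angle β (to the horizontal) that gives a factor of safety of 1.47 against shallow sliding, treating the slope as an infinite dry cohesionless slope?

For an infinite dry cohesionless slope FS = tanφ'/tanβ, so tanβ = tanφ' / FS.
tanβ = tan29.6° / 1.47 = 0.5681 / 1.47 = 0.3864
β = arctan(0.3864) = 21.13°

β = 21.1°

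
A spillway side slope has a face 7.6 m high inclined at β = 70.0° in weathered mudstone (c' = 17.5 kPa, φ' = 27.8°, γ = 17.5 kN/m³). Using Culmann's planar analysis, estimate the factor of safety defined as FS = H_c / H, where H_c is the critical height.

H_c = (4c'/γ) · sinβ cosφ' / [1 − cos(β − φ')]
    = (4·17.5/17.5) · sin70.0°·cos27.8° / [1 − cos42.2°]
    = 4.000 · 0.8312 / 0.2592 = 12.83 m
FS = H_c / H = 12.83 / 7.6 = 1.688

FS = 1.69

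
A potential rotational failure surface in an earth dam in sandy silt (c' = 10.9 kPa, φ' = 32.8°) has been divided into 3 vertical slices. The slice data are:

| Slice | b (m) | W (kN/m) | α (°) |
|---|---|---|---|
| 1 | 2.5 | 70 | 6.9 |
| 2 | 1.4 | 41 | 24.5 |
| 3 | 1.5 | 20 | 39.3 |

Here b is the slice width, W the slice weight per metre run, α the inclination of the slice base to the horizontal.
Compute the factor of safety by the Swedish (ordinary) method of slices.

Ordinary method of slices: FS = Σ[c'·Δl_i + (W_i cosα_i)·tanφ'] / Σ W_i sinα_i, with Δl_i = b_i / cosα_i.
Slice 1: Δl = 2.5/cos6.9° = 2.518 m; N'_1 = 70·cos6.9° = 69.5; c'Δl = 27.45; W sinα = 8.4
Slice 2: Δl = 1.4/cos24.5° = 1.539 m; N'_2 = 41·cos24.5° = 37.3; c'Δl = 16.77; W sinα = 17.0
Slice 3: Δl = 1.5/cos39.3° = 1.938 m; N'_3 = 20·cos39.3° = 15.5; c'Δl = 21.13; W sinα = 12.7
Σc'Δl = 65.3 kN/m; ΣN' = 122.3 kN/m; ΣW sinα = 38.1 kN/m
Resisting = 65.3 + 122.3·tan32.8° = 65.3 + 78.8 = 144.2 kN/m
FS = 144.2 / 38.1 = 3.785

FS = 3.79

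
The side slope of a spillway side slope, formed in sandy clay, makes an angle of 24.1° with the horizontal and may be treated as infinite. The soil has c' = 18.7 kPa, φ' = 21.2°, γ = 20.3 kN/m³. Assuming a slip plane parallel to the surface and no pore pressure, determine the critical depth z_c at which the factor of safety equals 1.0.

Setting FS = 1.00 in FS = [c' + γz cos²β tanφ'] / [γz sinβ cosβ] and solving for z:
z = c' / [γ cosβ (FS·sinβ − cosβ·tanφ')]
  = 18.7 / [20.3·cos24.1°·(1.00·sin24.1° − cos24.1°·tan21.2°)]
  = 18.7 / [20.3·0.9128·(1.00·0.4083 − 0.9128·0.3879)]
  = 18.7 / 1.0056 = 18.596 m

z_c = 18.60 m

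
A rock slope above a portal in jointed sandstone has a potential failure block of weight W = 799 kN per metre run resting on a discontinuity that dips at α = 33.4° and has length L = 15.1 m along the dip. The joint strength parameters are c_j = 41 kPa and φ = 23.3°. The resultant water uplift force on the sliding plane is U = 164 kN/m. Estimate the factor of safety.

FS = 1.90

Resolving the block weight along and normal to the plane and applying the Mohr–Coulomb strength on the joint:
N' = W cosα − U = 799·cos33.4° − 164 = 503.0 kN/m
Driving force T = W sinα = 799·sin33.4° = 439.8 kN/m
Resisting force R = c_j·L + N'·tanφ = 41·15.1 + 503.0·tan23.3° = 619.1 + 216.6 = 835.7 kN/m
FS = R / T = 835.7 / 439.8 = 1.900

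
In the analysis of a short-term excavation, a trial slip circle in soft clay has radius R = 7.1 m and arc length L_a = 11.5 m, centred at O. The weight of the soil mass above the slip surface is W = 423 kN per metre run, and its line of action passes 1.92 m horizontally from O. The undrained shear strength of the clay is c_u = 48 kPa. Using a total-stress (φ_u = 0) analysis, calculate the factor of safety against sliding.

Taking moments about the centre O, the resisting moment is provided by the undrained shear strength acting along the arc:
M_R = c_u·L_a·R = 48·11.50·7.1 = 3919.2 kN·m/m
M_D = W·d = 423·1.92 = 812.2 kN·m/m
FS = M_R / M_D = 3919.2 / 812.2 = 4.826

FS = 4.83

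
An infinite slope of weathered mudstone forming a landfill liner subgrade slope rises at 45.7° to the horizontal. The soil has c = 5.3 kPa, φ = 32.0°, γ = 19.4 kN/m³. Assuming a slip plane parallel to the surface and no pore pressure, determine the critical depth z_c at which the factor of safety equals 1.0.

Setting FS = 1.00 in FS = [c + γz cos²β tanφ] / [γz sinβ cosβ] and solving for z:
z = c / [γ cosβ (FS·sinβ − cosβ·tanφ)]
  = 5.3 / [19.4·cos45.7°·(1.00·sin45.7° − cos45.7°·tan32.0°)]
  = 5.3 / [19.4·0.6984·(1.00·0.7157 − 0.6984·0.6249)]
  = 5.3 / 3.7840 = 1.401 m

z_c = 1.40 m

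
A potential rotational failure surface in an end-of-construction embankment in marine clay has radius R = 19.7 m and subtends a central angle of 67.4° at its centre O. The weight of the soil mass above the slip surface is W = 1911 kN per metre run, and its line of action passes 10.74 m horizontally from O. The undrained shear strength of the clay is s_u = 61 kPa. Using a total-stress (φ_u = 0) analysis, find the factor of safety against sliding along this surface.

Taking moments about the centre O, the resisting moment is provided by the undrained shear strength acting along the arc:
Arc length L_a = R·θ = 19.7·(67.4°·π/180) = 19.7·1.1764 = 23.17 m
M_R = s_u·L_a·R = 61·23.17·19.7 = 27848.4 kN·m/m
M_D = W·d = 1911·10.74 = 20524.1 kN·m/m
FS = M_R / M_D = 27848.4 / 20524.1 = 1.357

FS = 1.36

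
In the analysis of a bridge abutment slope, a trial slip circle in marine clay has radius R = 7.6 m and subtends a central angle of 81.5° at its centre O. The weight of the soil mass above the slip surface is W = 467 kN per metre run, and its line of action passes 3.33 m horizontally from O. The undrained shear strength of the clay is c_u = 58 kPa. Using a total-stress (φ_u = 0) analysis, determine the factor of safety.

Taking moments about the centre O, the resisting moment is provided by the undrained shear strength acting along the arc:
Arc length L_a = R·θ = 7.6·(81.5°·π/180) = 7.6·1.4224 = 10.81 m
M_R = c_u·L_a·R = 58·10.81·7.6 = 4765.3 kN·m/m
M_D = W·d = 467·3.33 = 1555.1 kN·m/m
FS = M_R / M_D = 4765.3 / 1555.1 = 3.064

FS = 3.06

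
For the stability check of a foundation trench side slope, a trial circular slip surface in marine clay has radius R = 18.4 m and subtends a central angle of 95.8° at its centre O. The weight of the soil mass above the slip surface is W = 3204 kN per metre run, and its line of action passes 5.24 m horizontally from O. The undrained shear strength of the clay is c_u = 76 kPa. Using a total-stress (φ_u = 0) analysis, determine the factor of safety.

Taking moments about the centre O, the resisting moment is provided by the undrained shear strength acting along the arc:
Arc length L_a = R·θ = 18.4·(95.8°·π/180) = 18.4·1.6720 = 30.77 m
M_R = c_u·L_a·R = 76·30.77·18.4 = 43022.2 kN·m/m
M_D = W·d = 3204·5.24 = 16789.0 kN·m/m
FS = M_R / M_D = 43022.2 / 16789.0 = 2.563

FS = 2.56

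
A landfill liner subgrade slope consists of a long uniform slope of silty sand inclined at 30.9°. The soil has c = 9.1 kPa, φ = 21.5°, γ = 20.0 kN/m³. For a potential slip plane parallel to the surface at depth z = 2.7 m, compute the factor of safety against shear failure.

FS = 1.04

For an infinite slope with a slip plane parallel to the surface (no pore pressure): FS = [c + γz cos²β tanφ] / [γz sinβ cosβ].
γz = 20.0·2.7 = 54.00 kN/m²
Numerator = 9.1 + 54.00·cos²30.9°·tan21.5° = 9.1 + 54.00·0.7363·0.3939 = 24.761 kPa
Denominator = 54.00·sin30.9°·cos30.9° = 54.00·0.5135·0.8581 = 23.795 kPa
FS = 24.761 / 23.795 = 1.041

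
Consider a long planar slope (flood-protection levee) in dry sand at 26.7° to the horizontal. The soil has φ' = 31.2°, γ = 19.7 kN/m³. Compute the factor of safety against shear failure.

FS = 1.20

For a dry cohesionless infinite slope the factor of safety is FS = tanφ' / tanβ.
FS = tan31.2° / tan26.7° = 0.6056 / 0.5029 = 1.204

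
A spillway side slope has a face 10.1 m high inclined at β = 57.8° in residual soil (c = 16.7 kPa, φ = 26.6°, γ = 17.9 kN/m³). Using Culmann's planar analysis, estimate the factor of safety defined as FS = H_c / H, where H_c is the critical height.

FS = 1.93

H_c = (4c/γ) · sinβ cosφ / [1 − cos(β − φ)]
    = (4·16.7/17.9) · sin57.8°·cos26.6° / [1 − cos31.2°]
    = 3.732 · 0.7566 / 0.1446 = 19.52 m
FS = H_c / H = 19.52 / 10.1 = 1.933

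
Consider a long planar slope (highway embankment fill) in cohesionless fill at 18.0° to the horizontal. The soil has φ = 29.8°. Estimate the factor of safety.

FS = 1.76

For a dry cohesionless infinite slope the factor of safety is FS = tanφ / tanβ.
FS = tan29.8° / tan18.0° = 0.5727 / 0.3249 = 1.763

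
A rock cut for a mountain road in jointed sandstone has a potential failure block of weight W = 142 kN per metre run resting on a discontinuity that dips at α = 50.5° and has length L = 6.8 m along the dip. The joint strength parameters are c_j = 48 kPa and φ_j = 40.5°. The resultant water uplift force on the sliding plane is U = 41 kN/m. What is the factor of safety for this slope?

FS = 3.36

Resolving the block weight along and normal to the plane and applying the Mohr–Coulomb strength on the joint:
N' = W cosα − U = 142·cos50.5° − 41 = 49.3 kN/m
Driving force T = W sinα = 142·sin50.5° = 109.6 kN/m
Resisting force R = c_j·L + N'·tanφ_j = 48·6.8 + 49.3·tan40.5° = 326.4 + 42.1 = 368.5 kN/m
FS = R / T = 368.5 / 109.6 = 3.363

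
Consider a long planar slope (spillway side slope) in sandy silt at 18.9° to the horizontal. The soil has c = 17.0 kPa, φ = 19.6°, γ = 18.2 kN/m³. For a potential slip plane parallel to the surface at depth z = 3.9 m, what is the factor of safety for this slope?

For an infinite slope with a slip plane parallel to the surface (no pore pressure): FS = [c + γz cos²β tanφ] / [γz sinβ cosβ].
γz = 18.2·3.9 = 70.98 kN/m²
Numerator = 17.0 + 70.98·cos²18.9°·tan19.6° = 17.0 + 70.98·0.8951·0.3561 = 39.623 kPa
Denominator = 70.98·sin18.9°·cos18.9° = 70.98·0.3239·0.9461 = 21.752 kPa
FS = 39.623 / 21.752 = 1.822

FS = 1.82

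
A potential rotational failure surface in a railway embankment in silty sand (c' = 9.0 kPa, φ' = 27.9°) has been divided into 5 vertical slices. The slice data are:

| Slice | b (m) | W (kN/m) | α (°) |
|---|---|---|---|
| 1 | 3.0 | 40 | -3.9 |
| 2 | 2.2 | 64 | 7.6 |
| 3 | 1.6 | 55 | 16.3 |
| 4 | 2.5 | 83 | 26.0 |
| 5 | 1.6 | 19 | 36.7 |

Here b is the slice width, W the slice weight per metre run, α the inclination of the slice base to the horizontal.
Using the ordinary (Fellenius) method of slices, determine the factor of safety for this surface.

FS = 3.41

Ordinary method of slices: FS = Σ[c'·Δl_i + (W_i cosα_i)·tanφ'] / Σ W_i sinα_i, with Δl_i = b_i / cosα_i.
Slice 1: Δl = 3.0/cos(-3.9°) = 3.007 m; N'_1 = 40·cos(-3.9°) = 39.9; c'Δl = 27.06; W sinα = -2.7
Slice 2: Δl = 2.2/cos7.6° = 2.219 m; N'_2 = 64·cos7.6° = 63.4; c'Δl = 19.98; W sinα = 8.5
Slice 3: Δl = 1.6/cos16.3° = 1.667 m; N'_3 = 55·cos16.3° = 52.8; c'Δl = 15.00; W sinα = 15.4
Slice 4: Δl = 2.5/cos26.0° = 2.782 m; N'_4 = 83·cos26.0° = 74.6; c'Δl = 25.03; W sinα = 36.4
Slice 5: Δl = 1.6/cos36.7° = 1.996 m; N'_5 = 19·cos36.7° = 15.2; c'Δl = 17.96; W sinα = 11.4
Σc'Δl = 105.0 kN/m; ΣN' = 246.0 kN/m; ΣW sinα = 68.9 kN/m
Resisting = 105.0 + 246.0·tan27.9° = 105.0 + 130.2 = 235.3 kN/m
FS = 235.3 / 68.9 = 3.414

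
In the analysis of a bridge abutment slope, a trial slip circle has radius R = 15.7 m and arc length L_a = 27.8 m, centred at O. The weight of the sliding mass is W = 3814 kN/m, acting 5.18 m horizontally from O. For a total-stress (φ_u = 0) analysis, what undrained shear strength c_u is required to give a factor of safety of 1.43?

FS = c_u·L_a·R / (W·d), so c_u = FS·W·d / (L_a·R).
c_u = 1.43·3814·5.18 / (27.80·15.7) = 28251.8 / 436.46 = 64.73 kPa

c_u = 64.7 kPa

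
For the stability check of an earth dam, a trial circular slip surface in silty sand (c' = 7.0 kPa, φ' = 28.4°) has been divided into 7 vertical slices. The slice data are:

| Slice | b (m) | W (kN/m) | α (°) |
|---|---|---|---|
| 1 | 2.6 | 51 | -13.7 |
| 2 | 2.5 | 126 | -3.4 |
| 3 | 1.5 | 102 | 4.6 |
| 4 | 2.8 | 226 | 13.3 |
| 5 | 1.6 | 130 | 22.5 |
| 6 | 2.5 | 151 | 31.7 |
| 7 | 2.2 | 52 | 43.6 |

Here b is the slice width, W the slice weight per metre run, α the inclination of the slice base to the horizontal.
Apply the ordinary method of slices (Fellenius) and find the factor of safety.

Ordinary method of slices: FS = Σ[c'·Δl_i + (W_i cosα_i)·tanφ'] / Σ W_i sinα_i, with Δl_i = b_i / cosα_i.
Slice 1: Δl = 2.6/cos(-13.7°) = 2.676 m; N'_1 = 51·cos(-13.7°) = 49.5; c'Δl = 18.73; W sinα = -12.1
Slice 2: Δl = 2.5/cos(-3.4°) = 2.504 m; N'_2 = 126·cos(-3.4°) = 125.8; c'Δl = 17.53; W sinα = -7.5
Slice 3: Δl = 1.5/cos4.6° = 1.505 m; N'_3 = 102·cos4.6° = 101.7; c'Δl = 10.53; W sinα = 8.2
Slice 4: Δl = 2.8/cos13.3° = 2.877 m; N'_4 = 226·cos13.3° = 219.9; c'Δl = 20.14; W sinα = 52.0
Slice 5: Δl = 1.6/cos22.5° = 1.732 m; N'_5 = 130·cos22.5° = 120.1; c'Δl = 12.12; W sinα = 49.7
Slice 6: Δl = 2.5/cos31.7° = 2.938 m; N'_6 = 151·cos31.7° = 128.5; c'Δl = 20.57; W sinα = 79.3
Slice 7: Δl = 2.2/cos43.6° = 3.038 m; N'_7 = 52·cos43.6° = 37.7; c'Δl = 21.27; W sinα = 35.9
Σc'Δl = 120.9 kN/m; ΣN' = 783.2 kN/m; ΣW sinα = 205.6 kN/m
Resisting = 120.9 + 783.2·tan28.4° = 120.9 + 423.5 = 544.4 kN/m
FS = 544.4 / 205.6 = 2.648

FS = 2.65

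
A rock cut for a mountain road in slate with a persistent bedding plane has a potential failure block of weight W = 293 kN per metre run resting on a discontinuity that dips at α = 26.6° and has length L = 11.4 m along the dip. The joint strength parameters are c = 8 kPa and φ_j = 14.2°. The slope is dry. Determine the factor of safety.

FS = 1.20

Resolving the block weight along and normal to the plane and applying the Mohr–Coulomb strength on the joint:
N' = W cosα = 293·cos26.6° = 262.0 kN/m
Driving force T = W sinα = 293·sin26.6° = 131.2 kN/m
Resisting force R = c·L + N'·tanφ_j = 8·11.4 + 262.0·tan14.2° = 91.2 + 66.3 = 157.5 kN/m
FS = R / T = 157.5 / 131.2 = 1.200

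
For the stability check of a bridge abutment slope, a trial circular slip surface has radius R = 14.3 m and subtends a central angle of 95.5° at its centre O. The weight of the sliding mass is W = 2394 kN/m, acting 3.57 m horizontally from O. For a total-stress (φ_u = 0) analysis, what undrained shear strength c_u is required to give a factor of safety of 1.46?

FS = c_u·L_a·R / (W·d), so c_u = FS·W·d / (L_a·R).
Arc length L_a = R·θ = 14.3·(95.5°·π/180) = 14.3·1.6668 = 23.84 m
c_u = 1.46·2394·3.57 / (23.84·14.3) = 12478.0 / 340.84 = 36.61 kPa

c_u = 36.6 kPa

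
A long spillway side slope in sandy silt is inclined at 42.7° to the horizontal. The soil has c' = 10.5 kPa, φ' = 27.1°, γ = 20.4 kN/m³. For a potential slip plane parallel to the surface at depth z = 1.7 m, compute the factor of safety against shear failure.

For an infinite slope with a slip plane parallel to the surface (no pore pressure): FS = [c' + γz cos²β tanφ'] / [γz sinβ cosβ].
γz = 20.4·1.7 = 34.68 kN/m²
Numerator = 10.5 + 34.68·cos²42.7°·tan27.1° = 10.5 + 34.68·0.5401·0.5117 = 20.085 kPa
Denominator = 34.68·sin42.7°·cos42.7° = 34.68·0.6782·0.7349 = 17.284 kPa
FS = 20.085 / 17.284 = 1.162

FS = 1.16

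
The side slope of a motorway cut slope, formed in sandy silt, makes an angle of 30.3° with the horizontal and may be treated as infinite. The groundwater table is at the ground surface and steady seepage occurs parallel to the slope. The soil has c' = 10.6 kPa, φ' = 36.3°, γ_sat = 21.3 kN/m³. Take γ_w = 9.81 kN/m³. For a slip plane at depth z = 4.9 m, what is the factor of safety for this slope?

With seepage parallel to the slope and the water table at the surface, the effective normal stress on the slip plane uses the buoyant unit weight γ' = γ_sat − γ_w while the driving shear stress uses γ_sat:
FS = [c' + γ' z cos²β tanφ'] / [γ_sat z sinβ cosβ]
γ' = 21.3 − 9.81 = 11.49 kN/m³
Numerator = 10.6 + 11.49·4.9·cos²30.3°·tan36.3° = 10.6 + 11.49·4.9·0.7455·0.7346 = 41.430 kPa
Denominator = 21.3·4.9·sin30.3°·cos30.3° = 21.3·4.9·0.5045·0.8634 = 45.464 kPa
FS = 41.430 / 45.464 = 0.911

FS = 0.91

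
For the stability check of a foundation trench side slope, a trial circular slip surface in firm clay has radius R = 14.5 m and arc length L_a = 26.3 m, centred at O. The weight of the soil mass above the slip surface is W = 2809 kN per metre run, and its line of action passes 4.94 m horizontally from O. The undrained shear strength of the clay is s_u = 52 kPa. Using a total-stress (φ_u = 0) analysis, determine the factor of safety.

FS = 1.43

Taking moments about the centre O, the resisting moment is provided by the undrained shear strength acting along the arc:
M_R = s_u·L_a·R = 52·26.30·14.5 = 19830.2 kN·m/m
M_D = W·d = 2809·4.94 = 13876.5 kN·m/m
FS = M_R / M_D = 19830.2 / 13876.5 = 1.429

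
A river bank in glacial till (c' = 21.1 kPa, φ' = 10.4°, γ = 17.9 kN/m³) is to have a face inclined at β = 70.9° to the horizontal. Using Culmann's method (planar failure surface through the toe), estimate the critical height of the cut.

H_c = 8.63 m

Culmann's analysis gives the critical failure plane at α_cr = (β + φ')/2 = (70.9 + 10.4)/2 = 40.7°, and the critical height
H_c = (4c'/γ) · sinβ cosφ' / [1 − cos(β − φ')]
    = (4·21.1/17.9) · sin70.9°·cos10.4° / [1 − cos(60.5°)]
    = 4.715 · 0.9449·0.9836 / [1 − 0.4924]
    = 4.715 · 0.9294 / 0.5076
    = 8.63 m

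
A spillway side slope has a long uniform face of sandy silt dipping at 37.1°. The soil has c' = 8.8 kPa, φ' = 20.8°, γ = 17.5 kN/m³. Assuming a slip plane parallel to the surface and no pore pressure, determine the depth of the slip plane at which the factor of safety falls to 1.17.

Setting FS = 1.17 in FS = [c' + γz cos²β tanφ'] / [γz sinβ cosβ] and solving for z:
z = c' / [γ cosβ (FS·sinβ − cosβ·tanφ')]
  = 8.8 / [17.5·cos37.1°·(1.17·sin37.1° − cos37.1°·tan20.8°)]
  = 8.8 / [17.5·0.7976·(1.17·0.6032 − 0.7976·0.3799)]
  = 8.8 / 5.6219 = 1.565 m

z = 1.57 m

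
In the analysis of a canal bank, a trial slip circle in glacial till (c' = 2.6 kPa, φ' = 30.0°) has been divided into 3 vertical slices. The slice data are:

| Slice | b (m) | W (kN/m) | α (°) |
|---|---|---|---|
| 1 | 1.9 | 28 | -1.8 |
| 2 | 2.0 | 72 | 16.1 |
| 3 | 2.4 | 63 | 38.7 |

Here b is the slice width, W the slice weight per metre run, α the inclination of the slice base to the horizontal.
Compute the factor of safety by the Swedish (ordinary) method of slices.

Ordinary method of slices: FS = Σ[c'·Δl_i + (W_i cosα_i)·tanφ'] / Σ W_i sinα_i, with Δl_i = b_i / cosα_i.
Slice 1: Δl = 1.9/cos(-1.8°) = 1.901 m; N'_1 = 28·cos(-1.8°) = 28.0; c'Δl = 4.94; W sinα = -0.9
Slice 2: Δl = 2.0/cos16.1° = 2.082 m; N'_2 = 72·cos16.1° = 69.2; c'Δl = 5.41; W sinα = 20.0
Slice 3: Δl = 2.4/cos38.7° = 3.075 m; N'_3 = 63·cos38.7° = 49.2; c'Δl = 8.00; W sinα = 39.4
Σc'Δl = 18.4 kN/m; ΣN' = 146.3 kN/m; ΣW sinα = 58.5 kN/m
Resisting = 18.4 + 146.3·tan30.0° = 18.4 + 84.5 = 102.8 kN/m
FS = 102.8 / 58.5 = 1.759

FS = 1.76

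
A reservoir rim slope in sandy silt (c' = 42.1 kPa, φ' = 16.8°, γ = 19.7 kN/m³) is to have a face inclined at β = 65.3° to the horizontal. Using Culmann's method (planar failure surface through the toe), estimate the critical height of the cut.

H_c = 22.04 m

Culmann's analysis gives the critical failure plane at α_cr = (β + φ')/2 = (65.3 + 16.8)/2 = 41.0°, and the critical height
H_c = (4c'/γ) · sinβ cosφ' / [1 − cos(β − φ')]
    = (4·42.1/19.7) · sin65.3°·cos16.8° / [1 − cos(48.5°)]
    = 8.548 · 0.9085·0.9573 / [1 − 0.6626]
    = 8.548 · 0.8697 / 0.3374
    = 22.04 m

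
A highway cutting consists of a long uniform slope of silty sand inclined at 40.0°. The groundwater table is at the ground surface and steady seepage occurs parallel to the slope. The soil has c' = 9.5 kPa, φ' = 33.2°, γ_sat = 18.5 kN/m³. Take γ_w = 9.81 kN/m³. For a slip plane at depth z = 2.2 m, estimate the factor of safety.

With seepage parallel to the slope and the water table at the surface, the effective normal stress on the slip plane uses the buoyant unit weight γ' = γ_sat − γ_w while the driving shear stress uses γ_sat:
FS = [c' + γ' z cos²β tanφ'] / [γ_sat z sinβ cosβ]
γ' = 18.5 − 9.81 = 8.69 kN/m³
Numerator = 9.5 + 8.69·2.2·cos²40.0°·tan33.2° = 9.5 + 8.69·2.2·0.5868·0.6544 = 16.841 kPa
Denominator = 18.5·2.2·sin40.0°·cos40.0° = 18.5·2.2·0.6428·0.7660 = 20.041 kPa
FS = 16.841 / 20.041 = 0.840

FS = 0.84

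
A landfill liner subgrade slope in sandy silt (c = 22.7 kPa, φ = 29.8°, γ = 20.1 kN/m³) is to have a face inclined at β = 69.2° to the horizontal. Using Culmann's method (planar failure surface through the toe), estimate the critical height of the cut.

H_c = 16.12 m

Culmann's analysis gives the critical failure plane at α_cr = (β + φ)/2 = (69.2 + 29.8)/2 = 49.5°, and the critical height
H_c = (4c/γ) · sinβ cosφ / [1 − cos(β − φ)]
    = (4·22.7/20.1) · sin69.2°·cos29.8° / [1 − cos(39.4°)]
    = 4.517 · 0.9348·0.8678 / [1 − 0.7727]
    = 4.517 · 0.8112 / 0.2273
    = 16.12 m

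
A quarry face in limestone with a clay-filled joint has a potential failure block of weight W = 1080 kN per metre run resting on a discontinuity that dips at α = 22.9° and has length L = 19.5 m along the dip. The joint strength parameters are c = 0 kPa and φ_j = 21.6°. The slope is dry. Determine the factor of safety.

Resolving the block weight along and normal to the plane and applying the Mohr–Coulomb strength on the joint:
N' = W cosα = 1080·cos22.9° = 994.9 kN/m
Driving force T = W sinα = 1080·sin22.9° = 420.3 kN/m
Resisting force R = c·L + N'·tanφ_j = 0·19.5 + 994.9·tan21.6° = 0.0 + 393.9 = 393.9 kN/m
FS = R / T = 393.9 / 420.3 = 0.937

FS = 0.94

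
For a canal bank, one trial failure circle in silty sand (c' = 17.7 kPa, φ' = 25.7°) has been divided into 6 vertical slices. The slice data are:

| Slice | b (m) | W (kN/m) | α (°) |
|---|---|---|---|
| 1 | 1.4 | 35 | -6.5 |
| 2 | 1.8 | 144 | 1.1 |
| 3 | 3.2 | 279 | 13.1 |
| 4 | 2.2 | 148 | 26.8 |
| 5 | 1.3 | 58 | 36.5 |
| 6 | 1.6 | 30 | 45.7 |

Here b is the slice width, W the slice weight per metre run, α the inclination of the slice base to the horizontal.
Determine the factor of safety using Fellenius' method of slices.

Ordinary method of slices: FS = Σ[c'·Δl_i + (W_i cosα_i)·tanφ'] / Σ W_i sinα_i, with Δl_i = b_i / cosα_i.
Slice 1: Δl = 1.4/cos(-6.5°) = 1.409 m; N'_1 = 35·cos(-6.5°) = 34.8; c'Δl = 24.94; W sinα = -4.0
Slice 2: Δl = 1.8/cos1.1° = 1.800 m; N'_2 = 144·cos1.1° = 144.0; c'Δl = 31.87; W sinα = 2.8
Slice 3: Δl = 3.2/cos13.1° = 3.286 m; N'_3 = 279·cos13.1° = 271.7; c'Δl = 58.15; W sinα = 63.2
Slice 4: Δl = 2.2/cos26.8° = 2.465 m; N'_4 = 148·cos26.8° = 132.1; c'Δl = 43.63; W sinα = 66.7
Slice 5: Δl = 1.3/cos36.5° = 1.617 m; N'_5 = 58·cos36.5° = 46.6; c'Δl = 28.62; W sinα = 34.5
Slice 6: Δl = 1.6/cos45.7° = 2.291 m; N'_6 = 30·cos45.7° = 21.0; c'Δl = 40.55; W sinα = 21.5
Σc'Δl = 227.8 kN/m; ΣN' = 650.2 kN/m; ΣW sinα = 184.7 kN/m
Resisting = 227.8 + 650.2·tan25.7° = 227.8 + 312.9 = 540.7 kN/m
FS = 540.7 / 184.7 = 2.927

FS = 2.93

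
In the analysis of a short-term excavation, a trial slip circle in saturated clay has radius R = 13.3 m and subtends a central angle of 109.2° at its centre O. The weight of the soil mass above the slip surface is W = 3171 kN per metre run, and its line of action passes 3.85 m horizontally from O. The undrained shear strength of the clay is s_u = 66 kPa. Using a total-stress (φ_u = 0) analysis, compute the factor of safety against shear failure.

Taking moments about the centre O, the resisting moment is provided by the undrained shear strength acting along the arc:
Arc length L_a = R·θ = 13.3·(109.2°·π/180) = 13.3·1.9059 = 25.35 m
M_R = s_u·L_a·R = 66·25.35·13.3 = 22250.9 kN·m/m
M_D = W·d = 3171·3.85 = 12208.4 kN·m/m
FS = M_R / M_D = 22250.9 / 12208.4 = 1.823

FS = 1.82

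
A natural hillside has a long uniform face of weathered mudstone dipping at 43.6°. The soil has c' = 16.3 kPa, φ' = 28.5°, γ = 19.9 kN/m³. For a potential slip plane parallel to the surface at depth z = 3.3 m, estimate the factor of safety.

For an infinite slope with a slip plane parallel to the surface (no pore pressure): FS = [c' + γz cos²β tanφ'] / [γz sinβ cosβ].
γz = 19.9·3.3 = 65.67 kN/m²
Numerator = 16.3 + 65.67·cos²43.6°·tan28.5° = 16.3 + 65.67·0.5244·0.5430 = 34.999 kPa
Denominator = 65.67·sin43.6°·cos43.6° = 65.67·0.6896·0.7242 = 32.796 kPa
FS = 34.999 / 32.796 = 1.067

FS = 1.07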